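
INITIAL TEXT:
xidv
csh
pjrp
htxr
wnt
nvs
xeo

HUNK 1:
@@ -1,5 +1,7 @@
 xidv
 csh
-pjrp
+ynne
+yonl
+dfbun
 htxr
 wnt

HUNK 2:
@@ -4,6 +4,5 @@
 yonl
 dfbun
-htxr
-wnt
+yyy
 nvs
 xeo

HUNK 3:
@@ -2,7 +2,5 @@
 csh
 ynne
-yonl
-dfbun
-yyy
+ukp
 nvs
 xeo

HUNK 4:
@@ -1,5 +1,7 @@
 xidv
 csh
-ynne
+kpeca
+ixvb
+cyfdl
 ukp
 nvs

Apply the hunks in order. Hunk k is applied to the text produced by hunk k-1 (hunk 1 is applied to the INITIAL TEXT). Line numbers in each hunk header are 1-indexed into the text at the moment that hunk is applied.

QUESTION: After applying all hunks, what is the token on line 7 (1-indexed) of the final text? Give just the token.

Answer: nvs

Derivation:
Hunk 1: at line 1 remove [pjrp] add [ynne,yonl,dfbun] -> 9 lines: xidv csh ynne yonl dfbun htxr wnt nvs xeo
Hunk 2: at line 4 remove [htxr,wnt] add [yyy] -> 8 lines: xidv csh ynne yonl dfbun yyy nvs xeo
Hunk 3: at line 2 remove [yonl,dfbun,yyy] add [ukp] -> 6 lines: xidv csh ynne ukp nvs xeo
Hunk 4: at line 1 remove [ynne] add [kpeca,ixvb,cyfdl] -> 8 lines: xidv csh kpeca ixvb cyfdl ukp nvs xeo
Final line 7: nvs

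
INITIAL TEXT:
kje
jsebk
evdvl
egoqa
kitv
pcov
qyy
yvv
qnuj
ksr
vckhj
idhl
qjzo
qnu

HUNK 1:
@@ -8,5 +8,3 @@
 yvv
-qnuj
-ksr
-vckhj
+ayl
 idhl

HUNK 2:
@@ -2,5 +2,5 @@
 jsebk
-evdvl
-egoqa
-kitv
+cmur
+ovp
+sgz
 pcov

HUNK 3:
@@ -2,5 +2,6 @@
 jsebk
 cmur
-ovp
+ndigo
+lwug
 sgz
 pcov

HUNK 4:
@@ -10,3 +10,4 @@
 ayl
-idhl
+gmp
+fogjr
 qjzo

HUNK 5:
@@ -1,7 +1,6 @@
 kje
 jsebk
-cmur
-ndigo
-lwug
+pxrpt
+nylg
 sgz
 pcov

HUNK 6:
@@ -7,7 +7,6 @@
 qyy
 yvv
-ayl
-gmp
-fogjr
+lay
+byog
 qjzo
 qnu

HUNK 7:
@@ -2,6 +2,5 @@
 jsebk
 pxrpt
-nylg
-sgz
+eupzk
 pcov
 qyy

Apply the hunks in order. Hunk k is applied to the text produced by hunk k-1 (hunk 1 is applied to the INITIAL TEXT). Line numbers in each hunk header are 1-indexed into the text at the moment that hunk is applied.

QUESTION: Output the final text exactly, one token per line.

Hunk 1: at line 8 remove [qnuj,ksr,vckhj] add [ayl] -> 12 lines: kje jsebk evdvl egoqa kitv pcov qyy yvv ayl idhl qjzo qnu
Hunk 2: at line 2 remove [evdvl,egoqa,kitv] add [cmur,ovp,sgz] -> 12 lines: kje jsebk cmur ovp sgz pcov qyy yvv ayl idhl qjzo qnu
Hunk 3: at line 2 remove [ovp] add [ndigo,lwug] -> 13 lines: kje jsebk cmur ndigo lwug sgz pcov qyy yvv ayl idhl qjzo qnu
Hunk 4: at line 10 remove [idhl] add [gmp,fogjr] -> 14 lines: kje jsebk cmur ndigo lwug sgz pcov qyy yvv ayl gmp fogjr qjzo qnu
Hunk 5: at line 1 remove [cmur,ndigo,lwug] add [pxrpt,nylg] -> 13 lines: kje jsebk pxrpt nylg sgz pcov qyy yvv ayl gmp fogjr qjzo qnu
Hunk 6: at line 7 remove [ayl,gmp,fogjr] add [lay,byog] -> 12 lines: kje jsebk pxrpt nylg sgz pcov qyy yvv lay byog qjzo qnu
Hunk 7: at line 2 remove [nylg,sgz] add [eupzk] -> 11 lines: kje jsebk pxrpt eupzk pcov qyy yvv lay byog qjzo qnu

Answer: kje
jsebk
pxrpt
eupzk
pcov
qyy
yvv
lay
byog
qjzo
qnu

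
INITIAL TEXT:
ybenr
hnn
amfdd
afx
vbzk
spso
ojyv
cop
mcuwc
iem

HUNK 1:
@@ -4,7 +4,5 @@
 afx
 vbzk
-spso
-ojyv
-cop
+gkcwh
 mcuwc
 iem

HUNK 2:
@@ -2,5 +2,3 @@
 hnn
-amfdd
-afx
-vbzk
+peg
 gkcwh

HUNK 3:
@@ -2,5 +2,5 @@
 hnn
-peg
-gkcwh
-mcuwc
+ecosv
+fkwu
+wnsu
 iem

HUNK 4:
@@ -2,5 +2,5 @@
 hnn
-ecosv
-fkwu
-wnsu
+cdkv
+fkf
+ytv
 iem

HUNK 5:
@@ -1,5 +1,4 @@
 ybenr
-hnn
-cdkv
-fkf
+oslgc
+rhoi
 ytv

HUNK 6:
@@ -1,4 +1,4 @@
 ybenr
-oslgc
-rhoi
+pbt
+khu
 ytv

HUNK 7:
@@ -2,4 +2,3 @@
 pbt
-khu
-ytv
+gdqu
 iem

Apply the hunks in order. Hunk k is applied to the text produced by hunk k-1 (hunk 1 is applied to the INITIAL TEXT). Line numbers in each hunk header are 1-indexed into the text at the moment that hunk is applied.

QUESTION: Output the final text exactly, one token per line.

Answer: ybenr
pbt
gdqu
iem

Derivation:
Hunk 1: at line 4 remove [spso,ojyv,cop] add [gkcwh] -> 8 lines: ybenr hnn amfdd afx vbzk gkcwh mcuwc iem
Hunk 2: at line 2 remove [amfdd,afx,vbzk] add [peg] -> 6 lines: ybenr hnn peg gkcwh mcuwc iem
Hunk 3: at line 2 remove [peg,gkcwh,mcuwc] add [ecosv,fkwu,wnsu] -> 6 lines: ybenr hnn ecosv fkwu wnsu iem
Hunk 4: at line 2 remove [ecosv,fkwu,wnsu] add [cdkv,fkf,ytv] -> 6 lines: ybenr hnn cdkv fkf ytv iem
Hunk 5: at line 1 remove [hnn,cdkv,fkf] add [oslgc,rhoi] -> 5 lines: ybenr oslgc rhoi ytv iem
Hunk 6: at line 1 remove [oslgc,rhoi] add [pbt,khu] -> 5 lines: ybenr pbt khu ytv iem
Hunk 7: at line 2 remove [khu,ytv] add [gdqu] -> 4 lines: ybenr pbt gdqu iem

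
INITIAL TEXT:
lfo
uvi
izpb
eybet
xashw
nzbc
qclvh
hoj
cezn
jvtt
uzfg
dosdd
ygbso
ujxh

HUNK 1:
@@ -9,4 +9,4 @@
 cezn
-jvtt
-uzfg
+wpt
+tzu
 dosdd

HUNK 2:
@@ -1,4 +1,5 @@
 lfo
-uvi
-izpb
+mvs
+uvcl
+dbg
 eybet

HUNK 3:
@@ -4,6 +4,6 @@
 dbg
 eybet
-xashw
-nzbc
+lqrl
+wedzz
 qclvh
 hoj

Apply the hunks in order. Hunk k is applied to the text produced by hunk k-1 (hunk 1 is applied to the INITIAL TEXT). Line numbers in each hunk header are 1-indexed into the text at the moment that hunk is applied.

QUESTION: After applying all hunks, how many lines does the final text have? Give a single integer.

Answer: 15

Derivation:
Hunk 1: at line 9 remove [jvtt,uzfg] add [wpt,tzu] -> 14 lines: lfo uvi izpb eybet xashw nzbc qclvh hoj cezn wpt tzu dosdd ygbso ujxh
Hunk 2: at line 1 remove [uvi,izpb] add [mvs,uvcl,dbg] -> 15 lines: lfo mvs uvcl dbg eybet xashw nzbc qclvh hoj cezn wpt tzu dosdd ygbso ujxh
Hunk 3: at line 4 remove [xashw,nzbc] add [lqrl,wedzz] -> 15 lines: lfo mvs uvcl dbg eybet lqrl wedzz qclvh hoj cezn wpt tzu dosdd ygbso ujxh
Final line count: 15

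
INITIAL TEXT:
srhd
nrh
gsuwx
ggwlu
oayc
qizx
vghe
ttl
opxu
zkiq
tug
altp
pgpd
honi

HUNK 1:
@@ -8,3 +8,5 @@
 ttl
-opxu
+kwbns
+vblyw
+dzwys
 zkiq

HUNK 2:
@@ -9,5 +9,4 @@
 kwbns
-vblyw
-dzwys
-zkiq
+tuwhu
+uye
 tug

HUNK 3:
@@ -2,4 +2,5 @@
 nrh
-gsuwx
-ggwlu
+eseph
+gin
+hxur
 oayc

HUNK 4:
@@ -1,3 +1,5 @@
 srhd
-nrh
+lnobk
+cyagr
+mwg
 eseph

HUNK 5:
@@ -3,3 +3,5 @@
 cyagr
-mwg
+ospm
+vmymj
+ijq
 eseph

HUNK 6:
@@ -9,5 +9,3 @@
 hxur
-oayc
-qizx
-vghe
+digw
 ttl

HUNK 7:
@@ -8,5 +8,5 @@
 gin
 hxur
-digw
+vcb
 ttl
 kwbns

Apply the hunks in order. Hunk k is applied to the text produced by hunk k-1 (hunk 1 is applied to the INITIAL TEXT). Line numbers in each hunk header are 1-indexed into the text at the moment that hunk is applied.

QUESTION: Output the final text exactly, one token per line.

Answer: srhd
lnobk
cyagr
ospm
vmymj
ijq
eseph
gin
hxur
vcb
ttl
kwbns
tuwhu
uye
tug
altp
pgpd
honi

Derivation:
Hunk 1: at line 8 remove [opxu] add [kwbns,vblyw,dzwys] -> 16 lines: srhd nrh gsuwx ggwlu oayc qizx vghe ttl kwbns vblyw dzwys zkiq tug altp pgpd honi
Hunk 2: at line 9 remove [vblyw,dzwys,zkiq] add [tuwhu,uye] -> 15 lines: srhd nrh gsuwx ggwlu oayc qizx vghe ttl kwbns tuwhu uye tug altp pgpd honi
Hunk 3: at line 2 remove [gsuwx,ggwlu] add [eseph,gin,hxur] -> 16 lines: srhd nrh eseph gin hxur oayc qizx vghe ttl kwbns tuwhu uye tug altp pgpd honi
Hunk 4: at line 1 remove [nrh] add [lnobk,cyagr,mwg] -> 18 lines: srhd lnobk cyagr mwg eseph gin hxur oayc qizx vghe ttl kwbns tuwhu uye tug altp pgpd honi
Hunk 5: at line 3 remove [mwg] add [ospm,vmymj,ijq] -> 20 lines: srhd lnobk cyagr ospm vmymj ijq eseph gin hxur oayc qizx vghe ttl kwbns tuwhu uye tug altp pgpd honi
Hunk 6: at line 9 remove [oayc,qizx,vghe] add [digw] -> 18 lines: srhd lnobk cyagr ospm vmymj ijq eseph gin hxur digw ttl kwbns tuwhu uye tug altp pgpd honi
Hunk 7: at line 8 remove [digw] add [vcb] -> 18 lines: srhd lnobk cyagr ospm vmymj ijq eseph gin hxur vcb ttl kwbns tuwhu uye tug altp pgpd honi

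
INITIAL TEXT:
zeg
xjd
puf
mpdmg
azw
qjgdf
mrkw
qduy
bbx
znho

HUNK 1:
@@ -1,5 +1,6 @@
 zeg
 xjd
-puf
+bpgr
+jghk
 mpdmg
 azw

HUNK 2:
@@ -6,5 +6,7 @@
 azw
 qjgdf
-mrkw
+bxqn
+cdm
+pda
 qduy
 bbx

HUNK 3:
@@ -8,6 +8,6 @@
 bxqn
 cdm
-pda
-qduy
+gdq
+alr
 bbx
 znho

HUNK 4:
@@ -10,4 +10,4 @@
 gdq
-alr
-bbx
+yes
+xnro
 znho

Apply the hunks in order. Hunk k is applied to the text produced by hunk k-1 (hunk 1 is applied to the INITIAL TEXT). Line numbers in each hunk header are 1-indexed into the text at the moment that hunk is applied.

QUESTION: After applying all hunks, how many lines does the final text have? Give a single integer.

Hunk 1: at line 1 remove [puf] add [bpgr,jghk] -> 11 lines: zeg xjd bpgr jghk mpdmg azw qjgdf mrkw qduy bbx znho
Hunk 2: at line 6 remove [mrkw] add [bxqn,cdm,pda] -> 13 lines: zeg xjd bpgr jghk mpdmg azw qjgdf bxqn cdm pda qduy bbx znho
Hunk 3: at line 8 remove [pda,qduy] add [gdq,alr] -> 13 lines: zeg xjd bpgr jghk mpdmg azw qjgdf bxqn cdm gdq alr bbx znho
Hunk 4: at line 10 remove [alr,bbx] add [yes,xnro] -> 13 lines: zeg xjd bpgr jghk mpdmg azw qjgdf bxqn cdm gdq yes xnro znho
Final line count: 13

Answer: 13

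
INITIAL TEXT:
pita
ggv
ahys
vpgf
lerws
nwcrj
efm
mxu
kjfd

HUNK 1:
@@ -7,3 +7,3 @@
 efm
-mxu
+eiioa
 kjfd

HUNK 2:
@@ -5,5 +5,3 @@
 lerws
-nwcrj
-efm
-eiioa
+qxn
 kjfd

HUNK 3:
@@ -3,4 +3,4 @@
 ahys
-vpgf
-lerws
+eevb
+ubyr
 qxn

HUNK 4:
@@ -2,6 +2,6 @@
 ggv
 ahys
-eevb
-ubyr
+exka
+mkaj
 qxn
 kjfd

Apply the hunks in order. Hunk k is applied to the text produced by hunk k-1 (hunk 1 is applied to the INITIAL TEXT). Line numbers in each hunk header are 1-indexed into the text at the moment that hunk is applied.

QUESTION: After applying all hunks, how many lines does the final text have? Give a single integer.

Hunk 1: at line 7 remove [mxu] add [eiioa] -> 9 lines: pita ggv ahys vpgf lerws nwcrj efm eiioa kjfd
Hunk 2: at line 5 remove [nwcrj,efm,eiioa] add [qxn] -> 7 lines: pita ggv ahys vpgf lerws qxn kjfd
Hunk 3: at line 3 remove [vpgf,lerws] add [eevb,ubyr] -> 7 lines: pita ggv ahys eevb ubyr qxn kjfd
Hunk 4: at line 2 remove [eevb,ubyr] add [exka,mkaj] -> 7 lines: pita ggv ahys exka mkaj qxn kjfd
Final line count: 7

Answer: 7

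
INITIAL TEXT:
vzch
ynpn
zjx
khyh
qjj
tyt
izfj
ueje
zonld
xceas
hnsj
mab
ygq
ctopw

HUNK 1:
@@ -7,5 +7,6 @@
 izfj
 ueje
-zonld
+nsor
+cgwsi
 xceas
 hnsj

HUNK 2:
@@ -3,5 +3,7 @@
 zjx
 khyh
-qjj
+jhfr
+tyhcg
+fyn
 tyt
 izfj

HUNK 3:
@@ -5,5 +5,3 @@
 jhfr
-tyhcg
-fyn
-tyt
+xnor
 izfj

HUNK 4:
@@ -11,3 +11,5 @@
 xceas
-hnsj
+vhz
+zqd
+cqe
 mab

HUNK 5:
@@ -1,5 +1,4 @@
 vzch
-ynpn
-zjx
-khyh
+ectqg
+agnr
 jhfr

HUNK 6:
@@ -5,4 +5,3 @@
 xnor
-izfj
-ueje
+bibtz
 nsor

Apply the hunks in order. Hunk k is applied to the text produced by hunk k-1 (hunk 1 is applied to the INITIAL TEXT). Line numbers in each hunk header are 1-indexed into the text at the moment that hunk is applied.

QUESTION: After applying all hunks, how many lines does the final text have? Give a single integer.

Hunk 1: at line 7 remove [zonld] add [nsor,cgwsi] -> 15 lines: vzch ynpn zjx khyh qjj tyt izfj ueje nsor cgwsi xceas hnsj mab ygq ctopw
Hunk 2: at line 3 remove [qjj] add [jhfr,tyhcg,fyn] -> 17 lines: vzch ynpn zjx khyh jhfr tyhcg fyn tyt izfj ueje nsor cgwsi xceas hnsj mab ygq ctopw
Hunk 3: at line 5 remove [tyhcg,fyn,tyt] add [xnor] -> 15 lines: vzch ynpn zjx khyh jhfr xnor izfj ueje nsor cgwsi xceas hnsj mab ygq ctopw
Hunk 4: at line 11 remove [hnsj] add [vhz,zqd,cqe] -> 17 lines: vzch ynpn zjx khyh jhfr xnor izfj ueje nsor cgwsi xceas vhz zqd cqe mab ygq ctopw
Hunk 5: at line 1 remove [ynpn,zjx,khyh] add [ectqg,agnr] -> 16 lines: vzch ectqg agnr jhfr xnor izfj ueje nsor cgwsi xceas vhz zqd cqe mab ygq ctopw
Hunk 6: at line 5 remove [izfj,ueje] add [bibtz] -> 15 lines: vzch ectqg agnr jhfr xnor bibtz nsor cgwsi xceas vhz zqd cqe mab ygq ctopw
Final line count: 15

Answer: 15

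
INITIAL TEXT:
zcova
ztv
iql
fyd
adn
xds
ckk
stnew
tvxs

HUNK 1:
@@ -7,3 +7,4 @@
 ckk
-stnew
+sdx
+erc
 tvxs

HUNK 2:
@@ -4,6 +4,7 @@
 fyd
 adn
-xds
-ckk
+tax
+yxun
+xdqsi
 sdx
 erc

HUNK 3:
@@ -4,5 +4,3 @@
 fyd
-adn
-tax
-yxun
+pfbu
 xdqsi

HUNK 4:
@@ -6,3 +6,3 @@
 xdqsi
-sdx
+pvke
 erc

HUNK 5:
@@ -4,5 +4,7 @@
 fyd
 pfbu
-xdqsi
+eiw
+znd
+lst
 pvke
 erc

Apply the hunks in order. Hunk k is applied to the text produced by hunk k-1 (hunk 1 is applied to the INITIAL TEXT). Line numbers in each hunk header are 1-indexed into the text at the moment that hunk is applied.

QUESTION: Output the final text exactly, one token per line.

Answer: zcova
ztv
iql
fyd
pfbu
eiw
znd
lst
pvke
erc
tvxs

Derivation:
Hunk 1: at line 7 remove [stnew] add [sdx,erc] -> 10 lines: zcova ztv iql fyd adn xds ckk sdx erc tvxs
Hunk 2: at line 4 remove [xds,ckk] add [tax,yxun,xdqsi] -> 11 lines: zcova ztv iql fyd adn tax yxun xdqsi sdx erc tvxs
Hunk 3: at line 4 remove [adn,tax,yxun] add [pfbu] -> 9 lines: zcova ztv iql fyd pfbu xdqsi sdx erc tvxs
Hunk 4: at line 6 remove [sdx] add [pvke] -> 9 lines: zcova ztv iql fyd pfbu xdqsi pvke erc tvxs
Hunk 5: at line 4 remove [xdqsi] add [eiw,znd,lst] -> 11 lines: zcova ztv iql fyd pfbu eiw znd lst pvke erc tvxs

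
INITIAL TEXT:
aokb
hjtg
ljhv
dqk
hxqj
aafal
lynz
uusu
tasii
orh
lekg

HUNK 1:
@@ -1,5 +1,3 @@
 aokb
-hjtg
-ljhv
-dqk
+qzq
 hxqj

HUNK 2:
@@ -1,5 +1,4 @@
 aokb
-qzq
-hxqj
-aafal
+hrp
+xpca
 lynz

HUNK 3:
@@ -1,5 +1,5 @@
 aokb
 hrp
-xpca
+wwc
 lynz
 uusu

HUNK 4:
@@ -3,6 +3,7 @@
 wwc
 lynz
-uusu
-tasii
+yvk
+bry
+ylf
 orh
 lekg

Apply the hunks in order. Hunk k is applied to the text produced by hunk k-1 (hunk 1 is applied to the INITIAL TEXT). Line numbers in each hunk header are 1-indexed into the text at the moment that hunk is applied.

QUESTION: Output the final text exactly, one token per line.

Answer: aokb
hrp
wwc
lynz
yvk
bry
ylf
orh
lekg

Derivation:
Hunk 1: at line 1 remove [hjtg,ljhv,dqk] add [qzq] -> 9 lines: aokb qzq hxqj aafal lynz uusu tasii orh lekg
Hunk 2: at line 1 remove [qzq,hxqj,aafal] add [hrp,xpca] -> 8 lines: aokb hrp xpca lynz uusu tasii orh lekg
Hunk 3: at line 1 remove [xpca] add [wwc] -> 8 lines: aokb hrp wwc lynz uusu tasii orh lekg
Hunk 4: at line 3 remove [uusu,tasii] add [yvk,bry,ylf] -> 9 lines: aokb hrp wwc lynz yvk bry ylf orh lekg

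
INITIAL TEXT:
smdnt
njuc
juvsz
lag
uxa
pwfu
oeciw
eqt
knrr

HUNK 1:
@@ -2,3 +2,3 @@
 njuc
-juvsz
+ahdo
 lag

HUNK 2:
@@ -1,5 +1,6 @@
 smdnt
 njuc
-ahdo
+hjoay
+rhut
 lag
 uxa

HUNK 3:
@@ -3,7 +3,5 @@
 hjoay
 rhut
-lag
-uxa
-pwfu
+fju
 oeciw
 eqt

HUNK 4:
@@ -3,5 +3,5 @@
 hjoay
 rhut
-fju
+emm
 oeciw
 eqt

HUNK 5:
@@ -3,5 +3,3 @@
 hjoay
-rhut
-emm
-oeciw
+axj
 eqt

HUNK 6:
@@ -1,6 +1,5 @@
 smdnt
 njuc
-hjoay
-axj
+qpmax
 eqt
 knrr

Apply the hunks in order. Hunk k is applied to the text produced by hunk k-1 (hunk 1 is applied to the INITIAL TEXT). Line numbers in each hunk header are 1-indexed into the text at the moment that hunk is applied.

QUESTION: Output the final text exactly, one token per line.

Answer: smdnt
njuc
qpmax
eqt
knrr

Derivation:
Hunk 1: at line 2 remove [juvsz] add [ahdo] -> 9 lines: smdnt njuc ahdo lag uxa pwfu oeciw eqt knrr
Hunk 2: at line 1 remove [ahdo] add [hjoay,rhut] -> 10 lines: smdnt njuc hjoay rhut lag uxa pwfu oeciw eqt knrr
Hunk 3: at line 3 remove [lag,uxa,pwfu] add [fju] -> 8 lines: smdnt njuc hjoay rhut fju oeciw eqt knrr
Hunk 4: at line 3 remove [fju] add [emm] -> 8 lines: smdnt njuc hjoay rhut emm oeciw eqt knrr
Hunk 5: at line 3 remove [rhut,emm,oeciw] add [axj] -> 6 lines: smdnt njuc hjoay axj eqt knrr
Hunk 6: at line 1 remove [hjoay,axj] add [qpmax] -> 5 lines: smdnt njuc qpmax eqt knrr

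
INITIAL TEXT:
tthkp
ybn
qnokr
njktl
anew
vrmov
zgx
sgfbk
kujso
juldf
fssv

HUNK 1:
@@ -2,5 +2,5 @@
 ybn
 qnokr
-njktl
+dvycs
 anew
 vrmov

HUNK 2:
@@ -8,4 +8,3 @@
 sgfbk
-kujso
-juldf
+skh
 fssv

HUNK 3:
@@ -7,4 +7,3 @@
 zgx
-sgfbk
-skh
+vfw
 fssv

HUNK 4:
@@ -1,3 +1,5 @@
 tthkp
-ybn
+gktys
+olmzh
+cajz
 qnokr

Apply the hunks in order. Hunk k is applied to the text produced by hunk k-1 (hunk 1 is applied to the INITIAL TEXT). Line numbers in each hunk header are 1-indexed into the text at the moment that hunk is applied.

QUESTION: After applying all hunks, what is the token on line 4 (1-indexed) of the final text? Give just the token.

Answer: cajz

Derivation:
Hunk 1: at line 2 remove [njktl] add [dvycs] -> 11 lines: tthkp ybn qnokr dvycs anew vrmov zgx sgfbk kujso juldf fssv
Hunk 2: at line 8 remove [kujso,juldf] add [skh] -> 10 lines: tthkp ybn qnokr dvycs anew vrmov zgx sgfbk skh fssv
Hunk 3: at line 7 remove [sgfbk,skh] add [vfw] -> 9 lines: tthkp ybn qnokr dvycs anew vrmov zgx vfw fssv
Hunk 4: at line 1 remove [ybn] add [gktys,olmzh,cajz] -> 11 lines: tthkp gktys olmzh cajz qnokr dvycs anew vrmov zgx vfw fssv
Final line 4: cajz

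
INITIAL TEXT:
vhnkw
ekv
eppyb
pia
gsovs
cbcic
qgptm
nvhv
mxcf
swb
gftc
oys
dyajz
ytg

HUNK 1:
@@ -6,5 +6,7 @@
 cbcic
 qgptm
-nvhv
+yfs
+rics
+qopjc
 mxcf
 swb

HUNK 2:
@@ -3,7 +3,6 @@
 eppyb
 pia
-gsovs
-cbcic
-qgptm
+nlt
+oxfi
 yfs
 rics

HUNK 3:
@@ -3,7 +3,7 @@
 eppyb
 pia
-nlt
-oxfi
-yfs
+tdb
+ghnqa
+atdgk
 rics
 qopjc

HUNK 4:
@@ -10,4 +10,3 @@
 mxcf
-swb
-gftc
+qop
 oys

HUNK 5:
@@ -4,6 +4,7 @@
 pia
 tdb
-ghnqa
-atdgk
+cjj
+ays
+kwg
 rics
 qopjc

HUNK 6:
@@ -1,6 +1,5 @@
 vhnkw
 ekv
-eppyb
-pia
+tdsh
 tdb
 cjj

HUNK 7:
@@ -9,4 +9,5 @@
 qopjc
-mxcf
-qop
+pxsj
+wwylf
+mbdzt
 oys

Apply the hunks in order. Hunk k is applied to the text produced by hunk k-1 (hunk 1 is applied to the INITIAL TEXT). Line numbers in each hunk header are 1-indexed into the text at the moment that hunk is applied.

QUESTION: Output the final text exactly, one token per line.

Answer: vhnkw
ekv
tdsh
tdb
cjj
ays
kwg
rics
qopjc
pxsj
wwylf
mbdzt
oys
dyajz
ytg

Derivation:
Hunk 1: at line 6 remove [nvhv] add [yfs,rics,qopjc] -> 16 lines: vhnkw ekv eppyb pia gsovs cbcic qgptm yfs rics qopjc mxcf swb gftc oys dyajz ytg
Hunk 2: at line 3 remove [gsovs,cbcic,qgptm] add [nlt,oxfi] -> 15 lines: vhnkw ekv eppyb pia nlt oxfi yfs rics qopjc mxcf swb gftc oys dyajz ytg
Hunk 3: at line 3 remove [nlt,oxfi,yfs] add [tdb,ghnqa,atdgk] -> 15 lines: vhnkw ekv eppyb pia tdb ghnqa atdgk rics qopjc mxcf swb gftc oys dyajz ytg
Hunk 4: at line 10 remove [swb,gftc] add [qop] -> 14 lines: vhnkw ekv eppyb pia tdb ghnqa atdgk rics qopjc mxcf qop oys dyajz ytg
Hunk 5: at line 4 remove [ghnqa,atdgk] add [cjj,ays,kwg] -> 15 lines: vhnkw ekv eppyb pia tdb cjj ays kwg rics qopjc mxcf qop oys dyajz ytg
Hunk 6: at line 1 remove [eppyb,pia] add [tdsh] -> 14 lines: vhnkw ekv tdsh tdb cjj ays kwg rics qopjc mxcf qop oys dyajz ytg
Hunk 7: at line 9 remove [mxcf,qop] add [pxsj,wwylf,mbdzt] -> 15 lines: vhnkw ekv tdsh tdb cjj ays kwg rics qopjc pxsj wwylf mbdzt oys dyajz ytg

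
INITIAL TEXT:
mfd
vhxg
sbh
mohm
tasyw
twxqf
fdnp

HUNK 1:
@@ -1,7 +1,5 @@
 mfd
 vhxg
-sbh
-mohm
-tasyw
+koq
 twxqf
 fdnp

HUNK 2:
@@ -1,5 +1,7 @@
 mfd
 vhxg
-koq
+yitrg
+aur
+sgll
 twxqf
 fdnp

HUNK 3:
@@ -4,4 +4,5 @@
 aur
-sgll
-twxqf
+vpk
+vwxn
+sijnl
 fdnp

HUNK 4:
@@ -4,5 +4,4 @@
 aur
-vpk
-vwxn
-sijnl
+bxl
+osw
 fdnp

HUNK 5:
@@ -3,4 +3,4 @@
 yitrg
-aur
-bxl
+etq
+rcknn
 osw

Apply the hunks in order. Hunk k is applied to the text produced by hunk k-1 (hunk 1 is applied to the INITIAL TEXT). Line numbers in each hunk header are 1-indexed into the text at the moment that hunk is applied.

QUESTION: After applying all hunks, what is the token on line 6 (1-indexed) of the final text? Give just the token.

Answer: osw

Derivation:
Hunk 1: at line 1 remove [sbh,mohm,tasyw] add [koq] -> 5 lines: mfd vhxg koq twxqf fdnp
Hunk 2: at line 1 remove [koq] add [yitrg,aur,sgll] -> 7 lines: mfd vhxg yitrg aur sgll twxqf fdnp
Hunk 3: at line 4 remove [sgll,twxqf] add [vpk,vwxn,sijnl] -> 8 lines: mfd vhxg yitrg aur vpk vwxn sijnl fdnp
Hunk 4: at line 4 remove [vpk,vwxn,sijnl] add [bxl,osw] -> 7 lines: mfd vhxg yitrg aur bxl osw fdnp
Hunk 5: at line 3 remove [aur,bxl] add [etq,rcknn] -> 7 lines: mfd vhxg yitrg etq rcknn osw fdnp
Final line 6: osw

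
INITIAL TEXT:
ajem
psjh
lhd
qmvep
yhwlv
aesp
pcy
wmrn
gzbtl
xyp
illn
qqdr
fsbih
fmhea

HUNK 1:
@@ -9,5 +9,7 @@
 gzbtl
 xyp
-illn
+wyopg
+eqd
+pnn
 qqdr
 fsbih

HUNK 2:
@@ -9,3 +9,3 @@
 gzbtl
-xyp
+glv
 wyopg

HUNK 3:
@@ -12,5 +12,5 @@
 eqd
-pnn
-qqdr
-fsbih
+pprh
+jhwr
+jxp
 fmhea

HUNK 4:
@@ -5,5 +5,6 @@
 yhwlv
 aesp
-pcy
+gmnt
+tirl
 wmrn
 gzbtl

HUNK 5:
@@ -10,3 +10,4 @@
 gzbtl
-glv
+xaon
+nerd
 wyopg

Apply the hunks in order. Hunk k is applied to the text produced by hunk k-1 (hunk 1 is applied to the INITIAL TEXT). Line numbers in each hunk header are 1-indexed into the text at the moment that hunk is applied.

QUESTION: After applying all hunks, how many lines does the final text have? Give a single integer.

Hunk 1: at line 9 remove [illn] add [wyopg,eqd,pnn] -> 16 lines: ajem psjh lhd qmvep yhwlv aesp pcy wmrn gzbtl xyp wyopg eqd pnn qqdr fsbih fmhea
Hunk 2: at line 9 remove [xyp] add [glv] -> 16 lines: ajem psjh lhd qmvep yhwlv aesp pcy wmrn gzbtl glv wyopg eqd pnn qqdr fsbih fmhea
Hunk 3: at line 12 remove [pnn,qqdr,fsbih] add [pprh,jhwr,jxp] -> 16 lines: ajem psjh lhd qmvep yhwlv aesp pcy wmrn gzbtl glv wyopg eqd pprh jhwr jxp fmhea
Hunk 4: at line 5 remove [pcy] add [gmnt,tirl] -> 17 lines: ajem psjh lhd qmvep yhwlv aesp gmnt tirl wmrn gzbtl glv wyopg eqd pprh jhwr jxp fmhea
Hunk 5: at line 10 remove [glv] add [xaon,nerd] -> 18 lines: ajem psjh lhd qmvep yhwlv aesp gmnt tirl wmrn gzbtl xaon nerd wyopg eqd pprh jhwr jxp fmhea
Final line count: 18

Answer: 18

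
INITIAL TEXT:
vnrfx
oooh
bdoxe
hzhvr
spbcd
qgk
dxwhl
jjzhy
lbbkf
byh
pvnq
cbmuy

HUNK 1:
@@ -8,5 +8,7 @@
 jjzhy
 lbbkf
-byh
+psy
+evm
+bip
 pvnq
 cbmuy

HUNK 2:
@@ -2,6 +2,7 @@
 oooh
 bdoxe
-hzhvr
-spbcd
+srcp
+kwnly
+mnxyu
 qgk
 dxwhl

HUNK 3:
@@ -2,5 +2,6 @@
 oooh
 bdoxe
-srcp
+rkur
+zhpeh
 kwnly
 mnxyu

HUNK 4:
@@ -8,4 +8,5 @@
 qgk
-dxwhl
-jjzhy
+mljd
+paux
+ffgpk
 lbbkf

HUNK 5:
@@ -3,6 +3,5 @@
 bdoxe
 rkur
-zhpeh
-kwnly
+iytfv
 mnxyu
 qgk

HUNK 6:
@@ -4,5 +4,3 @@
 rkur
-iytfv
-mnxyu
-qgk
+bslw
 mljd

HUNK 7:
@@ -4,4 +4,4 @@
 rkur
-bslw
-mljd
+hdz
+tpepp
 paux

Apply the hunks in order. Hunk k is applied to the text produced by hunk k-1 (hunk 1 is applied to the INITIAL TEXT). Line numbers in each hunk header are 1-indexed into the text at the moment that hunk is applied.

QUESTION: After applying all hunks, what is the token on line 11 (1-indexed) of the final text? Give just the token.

Hunk 1: at line 8 remove [byh] add [psy,evm,bip] -> 14 lines: vnrfx oooh bdoxe hzhvr spbcd qgk dxwhl jjzhy lbbkf psy evm bip pvnq cbmuy
Hunk 2: at line 2 remove [hzhvr,spbcd] add [srcp,kwnly,mnxyu] -> 15 lines: vnrfx oooh bdoxe srcp kwnly mnxyu qgk dxwhl jjzhy lbbkf psy evm bip pvnq cbmuy
Hunk 3: at line 2 remove [srcp] add [rkur,zhpeh] -> 16 lines: vnrfx oooh bdoxe rkur zhpeh kwnly mnxyu qgk dxwhl jjzhy lbbkf psy evm bip pvnq cbmuy
Hunk 4: at line 8 remove [dxwhl,jjzhy] add [mljd,paux,ffgpk] -> 17 lines: vnrfx oooh bdoxe rkur zhpeh kwnly mnxyu qgk mljd paux ffgpk lbbkf psy evm bip pvnq cbmuy
Hunk 5: at line 3 remove [zhpeh,kwnly] add [iytfv] -> 16 lines: vnrfx oooh bdoxe rkur iytfv mnxyu qgk mljd paux ffgpk lbbkf psy evm bip pvnq cbmuy
Hunk 6: at line 4 remove [iytfv,mnxyu,qgk] add [bslw] -> 14 lines: vnrfx oooh bdoxe rkur bslw mljd paux ffgpk lbbkf psy evm bip pvnq cbmuy
Hunk 7: at line 4 remove [bslw,mljd] add [hdz,tpepp] -> 14 lines: vnrfx oooh bdoxe rkur hdz tpepp paux ffgpk lbbkf psy evm bip pvnq cbmuy
Final line 11: evm

Answer: evm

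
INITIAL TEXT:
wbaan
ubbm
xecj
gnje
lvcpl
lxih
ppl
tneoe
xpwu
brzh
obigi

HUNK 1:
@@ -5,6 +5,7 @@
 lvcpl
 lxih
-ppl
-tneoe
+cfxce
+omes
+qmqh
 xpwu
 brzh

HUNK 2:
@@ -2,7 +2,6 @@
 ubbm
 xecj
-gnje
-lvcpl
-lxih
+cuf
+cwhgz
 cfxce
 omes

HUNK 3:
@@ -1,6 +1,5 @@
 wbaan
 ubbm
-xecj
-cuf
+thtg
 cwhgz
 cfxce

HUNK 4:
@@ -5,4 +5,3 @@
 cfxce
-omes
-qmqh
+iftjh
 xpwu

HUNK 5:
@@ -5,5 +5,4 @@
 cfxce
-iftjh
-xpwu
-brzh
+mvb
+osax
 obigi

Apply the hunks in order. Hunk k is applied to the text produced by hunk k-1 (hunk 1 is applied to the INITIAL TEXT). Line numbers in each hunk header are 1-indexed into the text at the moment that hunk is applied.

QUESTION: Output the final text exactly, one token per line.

Answer: wbaan
ubbm
thtg
cwhgz
cfxce
mvb
osax
obigi

Derivation:
Hunk 1: at line 5 remove [ppl,tneoe] add [cfxce,omes,qmqh] -> 12 lines: wbaan ubbm xecj gnje lvcpl lxih cfxce omes qmqh xpwu brzh obigi
Hunk 2: at line 2 remove [gnje,lvcpl,lxih] add [cuf,cwhgz] -> 11 lines: wbaan ubbm xecj cuf cwhgz cfxce omes qmqh xpwu brzh obigi
Hunk 3: at line 1 remove [xecj,cuf] add [thtg] -> 10 lines: wbaan ubbm thtg cwhgz cfxce omes qmqh xpwu brzh obigi
Hunk 4: at line 5 remove [omes,qmqh] add [iftjh] -> 9 lines: wbaan ubbm thtg cwhgz cfxce iftjh xpwu brzh obigi
Hunk 5: at line 5 remove [iftjh,xpwu,brzh] add [mvb,osax] -> 8 lines: wbaan ubbm thtg cwhgz cfxce mvb osax obigi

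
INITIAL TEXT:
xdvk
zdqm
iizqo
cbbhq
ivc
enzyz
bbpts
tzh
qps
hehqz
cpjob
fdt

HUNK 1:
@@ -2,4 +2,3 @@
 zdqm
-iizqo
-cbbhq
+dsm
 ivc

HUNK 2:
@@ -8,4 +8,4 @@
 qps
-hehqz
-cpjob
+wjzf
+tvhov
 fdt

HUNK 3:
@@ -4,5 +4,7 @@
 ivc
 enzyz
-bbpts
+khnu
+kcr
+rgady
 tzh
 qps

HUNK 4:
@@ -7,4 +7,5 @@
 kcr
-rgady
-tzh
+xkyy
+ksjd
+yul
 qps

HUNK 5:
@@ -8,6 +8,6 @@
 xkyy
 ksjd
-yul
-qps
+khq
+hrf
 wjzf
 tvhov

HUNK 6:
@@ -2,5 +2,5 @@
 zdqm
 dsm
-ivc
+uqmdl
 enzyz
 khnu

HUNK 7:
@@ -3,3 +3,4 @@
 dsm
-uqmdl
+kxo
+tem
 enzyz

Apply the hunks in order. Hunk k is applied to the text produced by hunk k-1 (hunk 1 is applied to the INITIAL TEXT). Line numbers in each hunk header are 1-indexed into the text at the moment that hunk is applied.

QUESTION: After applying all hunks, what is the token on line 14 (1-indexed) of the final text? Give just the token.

Hunk 1: at line 2 remove [iizqo,cbbhq] add [dsm] -> 11 lines: xdvk zdqm dsm ivc enzyz bbpts tzh qps hehqz cpjob fdt
Hunk 2: at line 8 remove [hehqz,cpjob] add [wjzf,tvhov] -> 11 lines: xdvk zdqm dsm ivc enzyz bbpts tzh qps wjzf tvhov fdt
Hunk 3: at line 4 remove [bbpts] add [khnu,kcr,rgady] -> 13 lines: xdvk zdqm dsm ivc enzyz khnu kcr rgady tzh qps wjzf tvhov fdt
Hunk 4: at line 7 remove [rgady,tzh] add [xkyy,ksjd,yul] -> 14 lines: xdvk zdqm dsm ivc enzyz khnu kcr xkyy ksjd yul qps wjzf tvhov fdt
Hunk 5: at line 8 remove [yul,qps] add [khq,hrf] -> 14 lines: xdvk zdqm dsm ivc enzyz khnu kcr xkyy ksjd khq hrf wjzf tvhov fdt
Hunk 6: at line 2 remove [ivc] add [uqmdl] -> 14 lines: xdvk zdqm dsm uqmdl enzyz khnu kcr xkyy ksjd khq hrf wjzf tvhov fdt
Hunk 7: at line 3 remove [uqmdl] add [kxo,tem] -> 15 lines: xdvk zdqm dsm kxo tem enzyz khnu kcr xkyy ksjd khq hrf wjzf tvhov fdt
Final line 14: tvhov

Answer: tvhov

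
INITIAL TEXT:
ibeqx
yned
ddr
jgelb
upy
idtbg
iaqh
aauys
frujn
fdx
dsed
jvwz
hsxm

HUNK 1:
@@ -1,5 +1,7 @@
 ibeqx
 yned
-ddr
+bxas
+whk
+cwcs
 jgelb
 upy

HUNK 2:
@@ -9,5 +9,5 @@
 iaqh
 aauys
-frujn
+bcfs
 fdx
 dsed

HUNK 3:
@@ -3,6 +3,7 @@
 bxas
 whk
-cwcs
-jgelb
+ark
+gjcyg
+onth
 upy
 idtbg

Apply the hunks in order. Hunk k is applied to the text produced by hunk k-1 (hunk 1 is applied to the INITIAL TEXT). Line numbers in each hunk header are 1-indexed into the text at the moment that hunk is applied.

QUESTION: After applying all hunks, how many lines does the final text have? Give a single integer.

Answer: 16

Derivation:
Hunk 1: at line 1 remove [ddr] add [bxas,whk,cwcs] -> 15 lines: ibeqx yned bxas whk cwcs jgelb upy idtbg iaqh aauys frujn fdx dsed jvwz hsxm
Hunk 2: at line 9 remove [frujn] add [bcfs] -> 15 lines: ibeqx yned bxas whk cwcs jgelb upy idtbg iaqh aauys bcfs fdx dsed jvwz hsxm
Hunk 3: at line 3 remove [cwcs,jgelb] add [ark,gjcyg,onth] -> 16 lines: ibeqx yned bxas whk ark gjcyg onth upy idtbg iaqh aauys bcfs fdx dsed jvwz hsxm
Final line count: 16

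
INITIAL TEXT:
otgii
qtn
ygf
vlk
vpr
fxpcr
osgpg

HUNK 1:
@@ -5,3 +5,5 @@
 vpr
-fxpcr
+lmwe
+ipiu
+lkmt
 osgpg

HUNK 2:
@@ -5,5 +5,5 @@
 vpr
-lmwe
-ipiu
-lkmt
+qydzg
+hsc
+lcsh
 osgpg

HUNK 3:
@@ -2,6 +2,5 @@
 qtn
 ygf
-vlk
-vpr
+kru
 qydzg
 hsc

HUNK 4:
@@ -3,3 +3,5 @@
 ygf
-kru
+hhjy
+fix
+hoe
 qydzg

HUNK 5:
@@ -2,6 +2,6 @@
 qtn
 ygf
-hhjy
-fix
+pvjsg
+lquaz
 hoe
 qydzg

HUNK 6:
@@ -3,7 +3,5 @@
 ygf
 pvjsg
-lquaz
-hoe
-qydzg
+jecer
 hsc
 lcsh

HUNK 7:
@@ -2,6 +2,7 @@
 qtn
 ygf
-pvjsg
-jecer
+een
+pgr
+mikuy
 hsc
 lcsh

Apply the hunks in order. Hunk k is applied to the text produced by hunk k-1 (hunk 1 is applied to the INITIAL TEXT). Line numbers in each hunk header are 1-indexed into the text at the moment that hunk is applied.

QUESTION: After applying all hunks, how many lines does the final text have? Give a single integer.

Answer: 9

Derivation:
Hunk 1: at line 5 remove [fxpcr] add [lmwe,ipiu,lkmt] -> 9 lines: otgii qtn ygf vlk vpr lmwe ipiu lkmt osgpg
Hunk 2: at line 5 remove [lmwe,ipiu,lkmt] add [qydzg,hsc,lcsh] -> 9 lines: otgii qtn ygf vlk vpr qydzg hsc lcsh osgpg
Hunk 3: at line 2 remove [vlk,vpr] add [kru] -> 8 lines: otgii qtn ygf kru qydzg hsc lcsh osgpg
Hunk 4: at line 3 remove [kru] add [hhjy,fix,hoe] -> 10 lines: otgii qtn ygf hhjy fix hoe qydzg hsc lcsh osgpg
Hunk 5: at line 2 remove [hhjy,fix] add [pvjsg,lquaz] -> 10 lines: otgii qtn ygf pvjsg lquaz hoe qydzg hsc lcsh osgpg
Hunk 6: at line 3 remove [lquaz,hoe,qydzg] add [jecer] -> 8 lines: otgii qtn ygf pvjsg jecer hsc lcsh osgpg
Hunk 7: at line 2 remove [pvjsg,jecer] add [een,pgr,mikuy] -> 9 lines: otgii qtn ygf een pgr mikuy hsc lcsh osgpg
Final line count: 9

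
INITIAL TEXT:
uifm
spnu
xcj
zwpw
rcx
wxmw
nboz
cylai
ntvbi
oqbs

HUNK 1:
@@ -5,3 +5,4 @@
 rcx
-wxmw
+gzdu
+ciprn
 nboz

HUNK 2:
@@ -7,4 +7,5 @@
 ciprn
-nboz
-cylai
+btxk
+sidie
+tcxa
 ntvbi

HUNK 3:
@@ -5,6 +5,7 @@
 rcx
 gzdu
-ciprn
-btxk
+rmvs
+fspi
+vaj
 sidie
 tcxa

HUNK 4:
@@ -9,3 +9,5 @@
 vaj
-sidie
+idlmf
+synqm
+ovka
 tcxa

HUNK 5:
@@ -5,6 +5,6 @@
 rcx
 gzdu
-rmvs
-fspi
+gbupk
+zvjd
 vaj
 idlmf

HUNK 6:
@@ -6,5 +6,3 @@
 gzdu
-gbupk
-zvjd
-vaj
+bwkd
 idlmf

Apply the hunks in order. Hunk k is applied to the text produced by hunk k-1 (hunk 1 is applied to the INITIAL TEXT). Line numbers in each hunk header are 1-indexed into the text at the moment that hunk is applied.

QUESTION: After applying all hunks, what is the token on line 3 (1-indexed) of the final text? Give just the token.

Hunk 1: at line 5 remove [wxmw] add [gzdu,ciprn] -> 11 lines: uifm spnu xcj zwpw rcx gzdu ciprn nboz cylai ntvbi oqbs
Hunk 2: at line 7 remove [nboz,cylai] add [btxk,sidie,tcxa] -> 12 lines: uifm spnu xcj zwpw rcx gzdu ciprn btxk sidie tcxa ntvbi oqbs
Hunk 3: at line 5 remove [ciprn,btxk] add [rmvs,fspi,vaj] -> 13 lines: uifm spnu xcj zwpw rcx gzdu rmvs fspi vaj sidie tcxa ntvbi oqbs
Hunk 4: at line 9 remove [sidie] add [idlmf,synqm,ovka] -> 15 lines: uifm spnu xcj zwpw rcx gzdu rmvs fspi vaj idlmf synqm ovka tcxa ntvbi oqbs
Hunk 5: at line 5 remove [rmvs,fspi] add [gbupk,zvjd] -> 15 lines: uifm spnu xcj zwpw rcx gzdu gbupk zvjd vaj idlmf synqm ovka tcxa ntvbi oqbs
Hunk 6: at line 6 remove [gbupk,zvjd,vaj] add [bwkd] -> 13 lines: uifm spnu xcj zwpw rcx gzdu bwkd idlmf synqm ovka tcxa ntvbi oqbs
Final line 3: xcj

Answer: xcj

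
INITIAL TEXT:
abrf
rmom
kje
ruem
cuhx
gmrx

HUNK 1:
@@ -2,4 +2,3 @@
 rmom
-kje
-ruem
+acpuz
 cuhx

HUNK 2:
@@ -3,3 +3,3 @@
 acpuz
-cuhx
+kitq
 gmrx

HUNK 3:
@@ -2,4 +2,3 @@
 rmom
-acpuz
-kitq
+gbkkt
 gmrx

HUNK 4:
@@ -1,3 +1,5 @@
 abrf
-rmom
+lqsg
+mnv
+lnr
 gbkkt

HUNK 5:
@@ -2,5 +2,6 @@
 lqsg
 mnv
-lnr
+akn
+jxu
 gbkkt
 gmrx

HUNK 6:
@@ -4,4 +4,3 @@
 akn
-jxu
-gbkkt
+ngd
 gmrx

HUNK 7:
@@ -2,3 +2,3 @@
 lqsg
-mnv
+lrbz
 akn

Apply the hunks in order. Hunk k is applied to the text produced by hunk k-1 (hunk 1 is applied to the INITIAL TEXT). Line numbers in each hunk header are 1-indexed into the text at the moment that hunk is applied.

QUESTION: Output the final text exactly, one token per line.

Answer: abrf
lqsg
lrbz
akn
ngd
gmrx

Derivation:
Hunk 1: at line 2 remove [kje,ruem] add [acpuz] -> 5 lines: abrf rmom acpuz cuhx gmrx
Hunk 2: at line 3 remove [cuhx] add [kitq] -> 5 lines: abrf rmom acpuz kitq gmrx
Hunk 3: at line 2 remove [acpuz,kitq] add [gbkkt] -> 4 lines: abrf rmom gbkkt gmrx
Hunk 4: at line 1 remove [rmom] add [lqsg,mnv,lnr] -> 6 lines: abrf lqsg mnv lnr gbkkt gmrx
Hunk 5: at line 2 remove [lnr] add [akn,jxu] -> 7 lines: abrf lqsg mnv akn jxu gbkkt gmrx
Hunk 6: at line 4 remove [jxu,gbkkt] add [ngd] -> 6 lines: abrf lqsg mnv akn ngd gmrx
Hunk 7: at line 2 remove [mnv] add [lrbz] -> 6 lines: abrf lqsg lrbz akn ngd gmrx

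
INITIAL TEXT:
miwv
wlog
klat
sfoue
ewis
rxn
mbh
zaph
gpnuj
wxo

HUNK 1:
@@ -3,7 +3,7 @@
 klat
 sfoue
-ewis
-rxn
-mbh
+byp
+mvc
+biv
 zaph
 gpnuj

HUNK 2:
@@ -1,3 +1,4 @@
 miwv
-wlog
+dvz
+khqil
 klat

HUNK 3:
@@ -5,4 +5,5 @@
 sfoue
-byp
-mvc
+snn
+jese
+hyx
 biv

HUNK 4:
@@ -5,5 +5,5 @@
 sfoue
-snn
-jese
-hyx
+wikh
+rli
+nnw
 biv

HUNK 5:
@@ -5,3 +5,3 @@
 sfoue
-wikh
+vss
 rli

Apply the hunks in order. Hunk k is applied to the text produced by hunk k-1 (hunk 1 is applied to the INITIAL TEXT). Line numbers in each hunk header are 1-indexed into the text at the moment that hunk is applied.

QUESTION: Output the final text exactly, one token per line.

Answer: miwv
dvz
khqil
klat
sfoue
vss
rli
nnw
biv
zaph
gpnuj
wxo

Derivation:
Hunk 1: at line 3 remove [ewis,rxn,mbh] add [byp,mvc,biv] -> 10 lines: miwv wlog klat sfoue byp mvc biv zaph gpnuj wxo
Hunk 2: at line 1 remove [wlog] add [dvz,khqil] -> 11 lines: miwv dvz khqil klat sfoue byp mvc biv zaph gpnuj wxo
Hunk 3: at line 5 remove [byp,mvc] add [snn,jese,hyx] -> 12 lines: miwv dvz khqil klat sfoue snn jese hyx biv zaph gpnuj wxo
Hunk 4: at line 5 remove [snn,jese,hyx] add [wikh,rli,nnw] -> 12 lines: miwv dvz khqil klat sfoue wikh rli nnw biv zaph gpnuj wxo
Hunk 5: at line 5 remove [wikh] add [vss] -> 12 lines: miwv dvz khqil klat sfoue vss rli nnw biv zaph gpnuj wxo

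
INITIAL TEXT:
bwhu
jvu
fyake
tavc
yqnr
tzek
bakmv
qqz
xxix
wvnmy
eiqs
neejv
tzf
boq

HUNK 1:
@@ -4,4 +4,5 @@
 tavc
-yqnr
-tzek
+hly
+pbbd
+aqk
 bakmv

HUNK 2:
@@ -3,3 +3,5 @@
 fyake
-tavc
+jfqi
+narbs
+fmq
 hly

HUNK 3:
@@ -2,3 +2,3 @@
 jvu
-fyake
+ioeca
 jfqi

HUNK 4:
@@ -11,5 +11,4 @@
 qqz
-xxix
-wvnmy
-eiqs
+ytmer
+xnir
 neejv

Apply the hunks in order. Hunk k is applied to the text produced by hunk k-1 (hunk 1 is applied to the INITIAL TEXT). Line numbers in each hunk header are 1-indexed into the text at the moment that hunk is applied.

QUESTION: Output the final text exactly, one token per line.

Answer: bwhu
jvu
ioeca
jfqi
narbs
fmq
hly
pbbd
aqk
bakmv
qqz
ytmer
xnir
neejv
tzf
boq

Derivation:
Hunk 1: at line 4 remove [yqnr,tzek] add [hly,pbbd,aqk] -> 15 lines: bwhu jvu fyake tavc hly pbbd aqk bakmv qqz xxix wvnmy eiqs neejv tzf boq
Hunk 2: at line 3 remove [tavc] add [jfqi,narbs,fmq] -> 17 lines: bwhu jvu fyake jfqi narbs fmq hly pbbd aqk bakmv qqz xxix wvnmy eiqs neejv tzf boq
Hunk 3: at line 2 remove [fyake] add [ioeca] -> 17 lines: bwhu jvu ioeca jfqi narbs fmq hly pbbd aqk bakmv qqz xxix wvnmy eiqs neejv tzf boq
Hunk 4: at line 11 remove [xxix,wvnmy,eiqs] add [ytmer,xnir] -> 16 lines: bwhu jvu ioeca jfqi narbs fmq hly pbbd aqk bakmv qqz ytmer xnir neejv tzf boq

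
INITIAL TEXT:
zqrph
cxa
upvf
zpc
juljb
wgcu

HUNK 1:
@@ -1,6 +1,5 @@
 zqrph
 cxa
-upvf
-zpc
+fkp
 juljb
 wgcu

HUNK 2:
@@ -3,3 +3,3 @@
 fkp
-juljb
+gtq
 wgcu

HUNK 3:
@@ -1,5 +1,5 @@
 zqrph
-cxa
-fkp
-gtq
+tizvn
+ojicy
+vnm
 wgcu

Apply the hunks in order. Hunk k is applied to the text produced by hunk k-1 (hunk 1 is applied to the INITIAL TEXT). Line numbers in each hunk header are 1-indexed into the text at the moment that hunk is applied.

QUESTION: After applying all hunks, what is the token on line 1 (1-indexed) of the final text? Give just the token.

Answer: zqrph

Derivation:
Hunk 1: at line 1 remove [upvf,zpc] add [fkp] -> 5 lines: zqrph cxa fkp juljb wgcu
Hunk 2: at line 3 remove [juljb] add [gtq] -> 5 lines: zqrph cxa fkp gtq wgcu
Hunk 3: at line 1 remove [cxa,fkp,gtq] add [tizvn,ojicy,vnm] -> 5 lines: zqrph tizvn ojicy vnm wgcu
Final line 1: zqrph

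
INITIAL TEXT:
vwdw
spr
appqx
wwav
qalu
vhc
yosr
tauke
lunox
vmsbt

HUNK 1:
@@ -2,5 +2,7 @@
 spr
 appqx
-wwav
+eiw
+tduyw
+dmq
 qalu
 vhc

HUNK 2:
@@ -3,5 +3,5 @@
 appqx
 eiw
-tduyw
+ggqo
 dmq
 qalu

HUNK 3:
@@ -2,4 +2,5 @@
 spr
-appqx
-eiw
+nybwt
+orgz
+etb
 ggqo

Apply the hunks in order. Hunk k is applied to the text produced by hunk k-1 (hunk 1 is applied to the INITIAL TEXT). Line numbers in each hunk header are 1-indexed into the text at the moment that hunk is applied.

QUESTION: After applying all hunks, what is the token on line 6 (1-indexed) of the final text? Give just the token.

Hunk 1: at line 2 remove [wwav] add [eiw,tduyw,dmq] -> 12 lines: vwdw spr appqx eiw tduyw dmq qalu vhc yosr tauke lunox vmsbt
Hunk 2: at line 3 remove [tduyw] add [ggqo] -> 12 lines: vwdw spr appqx eiw ggqo dmq qalu vhc yosr tauke lunox vmsbt
Hunk 3: at line 2 remove [appqx,eiw] add [nybwt,orgz,etb] -> 13 lines: vwdw spr nybwt orgz etb ggqo dmq qalu vhc yosr tauke lunox vmsbt
Final line 6: ggqo

Answer: ggqo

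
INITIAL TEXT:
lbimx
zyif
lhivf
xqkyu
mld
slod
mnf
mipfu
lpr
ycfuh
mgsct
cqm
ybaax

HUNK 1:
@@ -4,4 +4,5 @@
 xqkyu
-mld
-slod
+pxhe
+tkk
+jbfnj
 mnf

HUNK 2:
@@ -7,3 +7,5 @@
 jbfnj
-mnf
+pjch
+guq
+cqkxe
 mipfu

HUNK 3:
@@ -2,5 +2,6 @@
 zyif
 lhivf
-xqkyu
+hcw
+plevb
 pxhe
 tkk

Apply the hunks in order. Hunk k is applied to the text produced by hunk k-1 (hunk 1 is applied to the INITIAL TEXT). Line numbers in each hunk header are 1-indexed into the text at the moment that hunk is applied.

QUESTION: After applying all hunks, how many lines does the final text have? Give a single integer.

Answer: 17

Derivation:
Hunk 1: at line 4 remove [mld,slod] add [pxhe,tkk,jbfnj] -> 14 lines: lbimx zyif lhivf xqkyu pxhe tkk jbfnj mnf mipfu lpr ycfuh mgsct cqm ybaax
Hunk 2: at line 7 remove [mnf] add [pjch,guq,cqkxe] -> 16 lines: lbimx zyif lhivf xqkyu pxhe tkk jbfnj pjch guq cqkxe mipfu lpr ycfuh mgsct cqm ybaax
Hunk 3: at line 2 remove [xqkyu] add [hcw,plevb] -> 17 lines: lbimx zyif lhivf hcw plevb pxhe tkk jbfnj pjch guq cqkxe mipfu lpr ycfuh mgsct cqm ybaax
Final line count: 17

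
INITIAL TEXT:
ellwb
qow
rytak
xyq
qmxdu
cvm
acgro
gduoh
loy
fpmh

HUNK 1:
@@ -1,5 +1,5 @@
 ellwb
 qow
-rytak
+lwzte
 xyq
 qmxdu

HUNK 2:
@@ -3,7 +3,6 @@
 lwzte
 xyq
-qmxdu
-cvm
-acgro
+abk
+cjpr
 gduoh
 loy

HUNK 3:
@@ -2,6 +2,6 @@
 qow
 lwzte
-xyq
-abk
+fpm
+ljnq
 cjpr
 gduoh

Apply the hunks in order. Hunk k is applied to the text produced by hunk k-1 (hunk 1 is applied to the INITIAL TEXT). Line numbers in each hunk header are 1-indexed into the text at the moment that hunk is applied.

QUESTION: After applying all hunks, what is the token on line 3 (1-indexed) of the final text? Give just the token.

Hunk 1: at line 1 remove [rytak] add [lwzte] -> 10 lines: ellwb qow lwzte xyq qmxdu cvm acgro gduoh loy fpmh
Hunk 2: at line 3 remove [qmxdu,cvm,acgro] add [abk,cjpr] -> 9 lines: ellwb qow lwzte xyq abk cjpr gduoh loy fpmh
Hunk 3: at line 2 remove [xyq,abk] add [fpm,ljnq] -> 9 lines: ellwb qow lwzte fpm ljnq cjpr gduoh loy fpmh
Final line 3: lwzte

Answer: lwzte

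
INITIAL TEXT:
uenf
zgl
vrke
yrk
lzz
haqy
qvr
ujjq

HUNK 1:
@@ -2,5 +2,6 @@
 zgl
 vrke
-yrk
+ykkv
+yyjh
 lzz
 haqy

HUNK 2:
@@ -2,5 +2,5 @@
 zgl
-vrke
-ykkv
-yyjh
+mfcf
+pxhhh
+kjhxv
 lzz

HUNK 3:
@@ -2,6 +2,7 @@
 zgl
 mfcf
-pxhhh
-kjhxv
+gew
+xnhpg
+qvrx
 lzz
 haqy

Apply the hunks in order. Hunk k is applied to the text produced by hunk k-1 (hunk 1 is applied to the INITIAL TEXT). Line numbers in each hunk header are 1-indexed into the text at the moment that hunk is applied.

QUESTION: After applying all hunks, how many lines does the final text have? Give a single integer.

Hunk 1: at line 2 remove [yrk] add [ykkv,yyjh] -> 9 lines: uenf zgl vrke ykkv yyjh lzz haqy qvr ujjq
Hunk 2: at line 2 remove [vrke,ykkv,yyjh] add [mfcf,pxhhh,kjhxv] -> 9 lines: uenf zgl mfcf pxhhh kjhxv lzz haqy qvr ujjq
Hunk 3: at line 2 remove [pxhhh,kjhxv] add [gew,xnhpg,qvrx] -> 10 lines: uenf zgl mfcf gew xnhpg qvrx lzz haqy qvr ujjq
Final line count: 10

Answer: 10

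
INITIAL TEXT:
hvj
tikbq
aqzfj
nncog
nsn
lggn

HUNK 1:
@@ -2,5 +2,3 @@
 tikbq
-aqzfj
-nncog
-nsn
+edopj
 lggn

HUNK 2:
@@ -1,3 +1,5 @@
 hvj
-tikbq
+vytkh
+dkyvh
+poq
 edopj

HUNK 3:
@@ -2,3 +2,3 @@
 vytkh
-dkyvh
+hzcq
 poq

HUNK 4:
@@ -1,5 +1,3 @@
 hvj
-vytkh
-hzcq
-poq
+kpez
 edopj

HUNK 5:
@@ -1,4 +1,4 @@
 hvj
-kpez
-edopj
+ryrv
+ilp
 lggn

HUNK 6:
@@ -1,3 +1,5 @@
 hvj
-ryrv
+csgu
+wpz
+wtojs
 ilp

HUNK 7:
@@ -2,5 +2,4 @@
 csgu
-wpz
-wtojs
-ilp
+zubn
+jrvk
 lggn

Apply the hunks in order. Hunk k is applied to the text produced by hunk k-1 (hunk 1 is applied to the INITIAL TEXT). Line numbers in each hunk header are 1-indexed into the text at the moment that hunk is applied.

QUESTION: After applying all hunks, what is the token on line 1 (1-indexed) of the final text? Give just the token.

Hunk 1: at line 2 remove [aqzfj,nncog,nsn] add [edopj] -> 4 lines: hvj tikbq edopj lggn
Hunk 2: at line 1 remove [tikbq] add [vytkh,dkyvh,poq] -> 6 lines: hvj vytkh dkyvh poq edopj lggn
Hunk 3: at line 2 remove [dkyvh] add [hzcq] -> 6 lines: hvj vytkh hzcq poq edopj lggn
Hunk 4: at line 1 remove [vytkh,hzcq,poq] add [kpez] -> 4 lines: hvj kpez edopj lggn
Hunk 5: at line 1 remove [kpez,edopj] add [ryrv,ilp] -> 4 lines: hvj ryrv ilp lggn
Hunk 6: at line 1 remove [ryrv] add [csgu,wpz,wtojs] -> 6 lines: hvj csgu wpz wtojs ilp lggn
Hunk 7: at line 2 remove [wpz,wtojs,ilp] add [zubn,jrvk] -> 5 lines: hvj csgu zubn jrvk lggn
Final line 1: hvj

Answer: hvj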